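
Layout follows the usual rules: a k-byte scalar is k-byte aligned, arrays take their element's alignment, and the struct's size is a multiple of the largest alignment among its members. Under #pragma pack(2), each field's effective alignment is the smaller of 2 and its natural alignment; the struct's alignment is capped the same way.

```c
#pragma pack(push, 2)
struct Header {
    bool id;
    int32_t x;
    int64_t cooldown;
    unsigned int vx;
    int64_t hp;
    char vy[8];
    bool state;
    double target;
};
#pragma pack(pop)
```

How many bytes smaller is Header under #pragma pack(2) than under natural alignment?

12

natural layout:
  id at 0 (size 1, align 1) → ends 1
  pad 3 to align 4 for x
  x at 4 (size 4, align 4) → ends 8
  cooldown at 8 (size 8, align 8) → ends 16
  vx at 16 (size 4, align 4) → ends 20
  pad 4 to align 8 for hp
  hp at 24 (size 8, align 8) → ends 32
  vy at 32 (size 8, align 1) → ends 40
  state at 40 (size 1, align 1) → ends 41
  pad 7 to align 8 for target
  target at 48 (size 8, align 8) → ends 56
  total 56 bytes, alignment 8
packed(2) layout:
  id at 0 (size 1, align 1) → ends 1
  pad 1 to align 2 for x
  x at 2 (size 4, align 2) → ends 6
  cooldown at 6 (size 8, align 2) → ends 14
  vx at 14 (size 4, align 2) → ends 18
  hp at 18 (size 8, align 2) → ends 26
  vy at 26 (size 8, align 1) → ends 34
  state at 34 (size 1, align 1) → ends 35
  pad 1 to align 2 for target
  target at 36 (size 8, align 2) → ends 44
  total 44 bytes, alignment 2
56 − 44 = 12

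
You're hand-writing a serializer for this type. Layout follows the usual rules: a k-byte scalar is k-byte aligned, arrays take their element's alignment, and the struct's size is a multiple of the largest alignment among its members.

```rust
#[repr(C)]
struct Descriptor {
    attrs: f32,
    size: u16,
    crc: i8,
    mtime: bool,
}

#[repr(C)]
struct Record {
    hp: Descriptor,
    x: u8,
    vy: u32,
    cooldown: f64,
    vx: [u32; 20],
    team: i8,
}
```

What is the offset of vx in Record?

24

Descriptor: @0: attrs [4B, align 4] → 4; @4: size [2B, align 2] → 6; @6: crc [1B, align 1] → 7; @7: mtime [1B, align 1] → 8; size 8, align 4
@0: hp [8B, align 4] → 8
@8: x [1B, align 1] → 9
+3 pad (align 4)
@12: vy [4B, align 4] → 16
@16: cooldown [8B, align 8] → 24
@24: vx [80B, align 4] → 104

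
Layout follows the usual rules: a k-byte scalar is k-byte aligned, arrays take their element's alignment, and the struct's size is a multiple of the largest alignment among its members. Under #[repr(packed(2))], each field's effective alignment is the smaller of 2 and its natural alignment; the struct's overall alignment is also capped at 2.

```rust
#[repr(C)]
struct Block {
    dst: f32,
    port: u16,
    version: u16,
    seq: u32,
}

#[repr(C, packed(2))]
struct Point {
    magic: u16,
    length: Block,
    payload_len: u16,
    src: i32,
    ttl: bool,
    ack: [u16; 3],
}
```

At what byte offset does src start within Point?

Block: 0..4  dst  (4B, 4-aligned); 4..6  port  (2B, 2-aligned); 6..8  version  (2B, 2-aligned); 8..12  seq  (4B, 4-aligned); sizeof = 12, alignof = 4
0..2  magic  (2B, 2-aligned)
2..14  length  (12B, 2-aligned)
14..16  payload_len  (2B, 2-aligned)
16..20  src  (4B, 2-aligned)

16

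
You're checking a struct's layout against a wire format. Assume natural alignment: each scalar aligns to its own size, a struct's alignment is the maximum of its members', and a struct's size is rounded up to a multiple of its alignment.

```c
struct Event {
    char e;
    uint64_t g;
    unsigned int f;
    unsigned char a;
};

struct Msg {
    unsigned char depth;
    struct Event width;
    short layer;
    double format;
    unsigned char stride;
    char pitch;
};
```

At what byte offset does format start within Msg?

40

Event: 0..1  e  (1B, 1-aligned); 1..8  -- padding (7B); 8..16  g  (8B, 8-aligned); 16..20  f  (4B, 4-aligned); 20..21  a  (1B, 1-aligned); 21..24  -- tail padding (3B); sizeof = 24, alignof = 8
0..1  depth  (1B, 1-aligned)
1..8  -- padding (7B)
8..32  width  (24B, 8-aligned)
32..34  layer  (2B, 2-aligned)
34..40  -- padding (6B)
40..48  format  (8B, 8-aligned)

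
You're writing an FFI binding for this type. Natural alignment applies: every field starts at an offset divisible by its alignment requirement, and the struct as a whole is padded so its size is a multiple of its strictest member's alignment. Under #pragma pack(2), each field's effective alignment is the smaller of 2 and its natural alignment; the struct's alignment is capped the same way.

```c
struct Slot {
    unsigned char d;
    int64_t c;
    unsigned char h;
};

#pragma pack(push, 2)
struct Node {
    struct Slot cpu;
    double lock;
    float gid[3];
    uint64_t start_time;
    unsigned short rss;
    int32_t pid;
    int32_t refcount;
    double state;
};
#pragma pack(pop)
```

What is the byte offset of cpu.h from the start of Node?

16

Slot: d at 0 (size 1, align 1) → ends 1; pad 7 to align 8 for c; c at 8 (size 8, align 8) → ends 16; h at 16 (size 1, align 1) → ends 17; tail pad 7 to reach multiple of 8; total 24 bytes, alignment 8
cpu at 0 (size 24, align 2) → ends 24
within Slot: h at 16
0 + 16 = 16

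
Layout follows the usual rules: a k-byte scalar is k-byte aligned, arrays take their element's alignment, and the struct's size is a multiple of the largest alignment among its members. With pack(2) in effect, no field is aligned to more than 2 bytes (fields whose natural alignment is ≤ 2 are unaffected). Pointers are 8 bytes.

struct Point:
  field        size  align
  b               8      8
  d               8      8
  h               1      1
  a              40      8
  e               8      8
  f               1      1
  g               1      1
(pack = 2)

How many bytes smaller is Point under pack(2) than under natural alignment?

natural layout:
  @0: b [8B, align 8] → 8
  @8: d [8B, align 8] → 16
  @16: h [1B, align 1] → 17
  +7 pad (align 8)
  @24: a [40B, align 8] → 64
  @64: e [8B, align 8] → 72
  @72: f [1B, align 1] → 73
  @73: g [1B, align 1] → 74
  +6 tail pad (align 8)
  size 80, align 8
packed(2) layout:
  @0: b [8B, align 2] → 8
  @8: d [8B, align 2] → 16
  @16: h [1B, align 1] → 17
  +1 pad (align 2)
  @18: a [40B, align 2] → 58
  @58: e [8B, align 2] → 66
  @66: f [1B, align 1] → 67
  @67: g [1B, align 1] → 68
  size 68, align 2
80 − 68 = 12

12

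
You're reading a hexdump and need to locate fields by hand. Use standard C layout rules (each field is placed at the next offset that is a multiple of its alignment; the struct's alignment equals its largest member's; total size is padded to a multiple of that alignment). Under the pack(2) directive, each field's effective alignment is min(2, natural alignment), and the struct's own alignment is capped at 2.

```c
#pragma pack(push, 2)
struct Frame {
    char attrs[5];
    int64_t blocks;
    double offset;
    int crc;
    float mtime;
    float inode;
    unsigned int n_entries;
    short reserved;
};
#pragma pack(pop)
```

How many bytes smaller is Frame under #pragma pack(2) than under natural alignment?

natural layout:
  attrs at 0 (size 5, align 1) → ends 5
  pad 3 to align 8 for blocks
  blocks at 8 (size 8, align 8) → ends 16
  offset at 16 (size 8, align 8) → ends 24
  crc at 24 (size 4, align 4) → ends 28
  mtime at 28 (size 4, align 4) → ends 32
  inode at 32 (size 4, align 4) → ends 36
  n_entries at 36 (size 4, align 4) → ends 40
  reserved at 40 (size 2, align 2) → ends 42
  tail pad 6 to reach multiple of 8
  total 48 bytes, alignment 8
packed(2) layout:
  attrs at 0 (size 5, align 1) → ends 5
  pad 1 to align 2 for blocks
  blocks at 6 (size 8, align 2) → ends 14
  offset at 14 (size 8, align 2) → ends 22
  crc at 22 (size 4, align 2) → ends 26
  mtime at 26 (size 4, align 2) → ends 30
  inode at 30 (size 4, align 2) → ends 34
  n_entries at 34 (size 4, align 2) → ends 38
  reserved at 38 (size 2, align 2) → ends 40
  total 40 bytes, alignment 2
48 − 40 = 8

8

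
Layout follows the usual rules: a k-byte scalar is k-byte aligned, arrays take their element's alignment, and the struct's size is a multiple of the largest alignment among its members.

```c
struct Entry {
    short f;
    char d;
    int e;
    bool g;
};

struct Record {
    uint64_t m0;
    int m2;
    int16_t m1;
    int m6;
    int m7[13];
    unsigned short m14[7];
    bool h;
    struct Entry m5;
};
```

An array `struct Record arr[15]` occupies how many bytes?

1560

Entry: f at 0 (size 2, align 2) → ends 2; d at 2 (size 1, align 1) → ends 3; pad 1 to align 4 for e; e at 4 (size 4, align 4) → ends 8; g at 8 (size 1, align 1) → ends 9; tail pad 3 to reach multiple of 4; total 12 bytes, alignment 4
m0 at 0 (size 8, align 8) → ends 8
m2 at 8 (size 4, align 4) → ends 12
m1 at 12 (size 2, align 2) → ends 14
pad 2 to align 4 for m6
m6 at 16 (size 4, align 4) → ends 20
m7 at 20 (size 52, align 4) → ends 72
m14 at 72 (size 14, align 2) → ends 86
h at 86 (size 1, align 1) → ends 87
pad 1 to align 4 for m5
m5 at 88 (size 12, align 4) → ends 100
tail pad 4 to reach multiple of 8
total 104 bytes, alignment 8
array of 15: 15 × 104 = 1560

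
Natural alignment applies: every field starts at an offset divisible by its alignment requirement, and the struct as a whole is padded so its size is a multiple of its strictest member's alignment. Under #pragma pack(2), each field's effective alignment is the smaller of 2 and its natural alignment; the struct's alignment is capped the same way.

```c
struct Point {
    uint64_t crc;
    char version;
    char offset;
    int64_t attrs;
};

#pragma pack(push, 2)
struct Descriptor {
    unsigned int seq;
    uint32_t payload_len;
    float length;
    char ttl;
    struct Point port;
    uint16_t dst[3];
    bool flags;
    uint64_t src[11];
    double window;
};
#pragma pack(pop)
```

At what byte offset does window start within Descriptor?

Point: 0..8  crc  (8B, 8-aligned); 8..9  version  (1B, 1-aligned); 9..10  offset  (1B, 1-aligned); 10..16  -- padding (6B); 16..24  attrs  (8B, 8-aligned); sizeof = 24, alignof = 8
0..4  seq  (4B, 2-aligned)
4..8  payload_len  (4B, 2-aligned)
8..12  length  (4B, 2-aligned)
12..13  ttl  (1B, 1-aligned)
13..14  -- padding (1B)
14..38  port  (24B, 2-aligned)
38..44  dst  (6B, 2-aligned)
44..45  flags  (1B, 1-aligned)
45..46  -- padding (1B)
46..134  src  (88B, 2-aligned)
134..142  window  (8B, 2-aligned)

134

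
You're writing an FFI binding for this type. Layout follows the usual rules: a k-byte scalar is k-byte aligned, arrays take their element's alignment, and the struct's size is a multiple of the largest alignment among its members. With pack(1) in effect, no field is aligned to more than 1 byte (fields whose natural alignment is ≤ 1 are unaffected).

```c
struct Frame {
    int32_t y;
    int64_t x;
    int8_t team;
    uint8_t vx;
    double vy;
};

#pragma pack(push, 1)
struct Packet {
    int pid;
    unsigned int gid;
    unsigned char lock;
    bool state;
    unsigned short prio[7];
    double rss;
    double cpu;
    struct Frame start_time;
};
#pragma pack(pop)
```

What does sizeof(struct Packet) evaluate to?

72 bytes

Frame: 0..4  y  (4B, 4-aligned); 4..8  -- padding (4B); 8..16  x  (8B, 8-aligned); 16..17  team  (1B, 1-aligned); 17..18  vx  (1B, 1-aligned); 18..24  -- padding (6B); 24..32  vy  (8B, 8-aligned); sizeof = 32, alignof = 8
0..4  pid  (4B, 1-aligned)
4..8  gid  (4B, 1-aligned)
8..9  lock  (1B, 1-aligned)
9..10  state  (1B, 1-aligned)
10..24  prio  (14B, 1-aligned)
24..32  rss  (8B, 1-aligned)
32..40  cpu  (8B, 1-aligned)
40..72  start_time  (32B, 1-aligned)
sizeof = 72, alignof = 1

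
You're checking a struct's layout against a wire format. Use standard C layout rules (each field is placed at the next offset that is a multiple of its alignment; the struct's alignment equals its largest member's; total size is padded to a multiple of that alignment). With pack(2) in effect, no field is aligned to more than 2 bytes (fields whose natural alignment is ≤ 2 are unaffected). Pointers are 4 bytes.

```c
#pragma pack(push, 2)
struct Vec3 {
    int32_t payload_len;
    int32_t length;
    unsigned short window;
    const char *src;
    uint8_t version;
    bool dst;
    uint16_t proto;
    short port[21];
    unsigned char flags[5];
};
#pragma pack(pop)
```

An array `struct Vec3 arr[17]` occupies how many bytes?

1122

@0: payload_len [4B, align 2] → 4
@4: length [4B, align 2] → 8
@8: window [2B, align 2] → 10
@10: src [4B, align 2] → 14
@14: version [1B, align 1] → 15
@15: dst [1B, align 1] → 16
@16: proto [2B, align 2] → 18
@18: port [42B, align 2] → 60
@60: flags [5B, align 1] → 65
+1 tail pad (align 2)
size 66, align 2
array of 17: 17 × 66 = 1122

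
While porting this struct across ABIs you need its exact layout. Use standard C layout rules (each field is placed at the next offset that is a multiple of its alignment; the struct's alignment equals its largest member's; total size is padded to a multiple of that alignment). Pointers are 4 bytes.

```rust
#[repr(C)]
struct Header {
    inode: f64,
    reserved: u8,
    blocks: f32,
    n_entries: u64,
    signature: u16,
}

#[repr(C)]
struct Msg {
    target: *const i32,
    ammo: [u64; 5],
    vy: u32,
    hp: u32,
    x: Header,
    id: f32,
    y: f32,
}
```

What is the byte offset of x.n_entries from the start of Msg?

72

Header: @0: inode [8B, align 8] → 8; @8: reserved [1B, align 1] → 9; +3 pad (align 4); @12: blocks [4B, align 4] → 16; @16: n_entries [8B, align 8] → 24; @24: signature [2B, align 2] → 26; +6 tail pad (align 8); size 32, align 8
@0: target [4B, align 4] → 4
+4 pad (align 8)
@8: ammo [40B, align 8] → 48
@48: vy [4B, align 4] → 52
@52: hp [4B, align 4] → 56
@56: x [32B, align 8] → 88
within Header: n_entries at 16
56 + 16 = 72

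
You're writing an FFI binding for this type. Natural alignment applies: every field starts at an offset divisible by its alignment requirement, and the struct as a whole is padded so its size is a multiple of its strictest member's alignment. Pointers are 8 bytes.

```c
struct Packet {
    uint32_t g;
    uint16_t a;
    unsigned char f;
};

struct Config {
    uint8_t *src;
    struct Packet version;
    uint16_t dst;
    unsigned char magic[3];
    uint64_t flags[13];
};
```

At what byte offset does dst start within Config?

16

Packet: 0..4  g  (4B, 4-aligned); 4..6  a  (2B, 2-aligned); 6..7  f  (1B, 1-aligned); 7..8  -- tail padding (1B); sizeof = 8, alignof = 4
0..8  src  (8B, 8-aligned)
8..16  version  (8B, 4-aligned)
16..18  dst  (2B, 2-aligned)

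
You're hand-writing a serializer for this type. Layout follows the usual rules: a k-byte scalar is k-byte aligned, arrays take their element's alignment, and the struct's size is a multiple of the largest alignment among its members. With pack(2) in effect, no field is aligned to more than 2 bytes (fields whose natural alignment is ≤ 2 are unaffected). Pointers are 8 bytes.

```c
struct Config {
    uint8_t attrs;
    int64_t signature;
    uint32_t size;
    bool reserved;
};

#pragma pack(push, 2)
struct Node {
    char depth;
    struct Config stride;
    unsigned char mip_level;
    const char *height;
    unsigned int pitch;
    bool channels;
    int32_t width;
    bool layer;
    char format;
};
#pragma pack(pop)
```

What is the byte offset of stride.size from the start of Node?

18

Config: attrs at 0 (size 1, align 1) → ends 1; pad 7 to align 8 for signature; signature at 8 (size 8, align 8) → ends 16; size at 16 (size 4, align 4) → ends 20; reserved at 20 (size 1, align 1) → ends 21; tail pad 3 to reach multiple of 8; total 24 bytes, alignment 8
depth at 0 (size 1, align 1) → ends 1
pad 1 to align 2 for stride
stride at 2 (size 24, align 2) → ends 26
within Config: size at 16
2 + 16 = 18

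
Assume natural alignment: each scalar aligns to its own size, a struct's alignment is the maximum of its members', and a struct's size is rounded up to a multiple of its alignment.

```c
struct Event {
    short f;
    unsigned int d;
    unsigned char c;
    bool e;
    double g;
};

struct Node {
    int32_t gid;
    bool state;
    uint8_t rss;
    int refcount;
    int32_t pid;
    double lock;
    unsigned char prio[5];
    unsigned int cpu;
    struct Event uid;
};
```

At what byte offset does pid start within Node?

12

Event: 0..2  f  (2B, 2-aligned); 2..4  -- padding (2B); 4..8  d  (4B, 4-aligned); 8..9  c  (1B, 1-aligned); 9..10  e  (1B, 1-aligned); 10..16  -- padding (6B); 16..24  g  (8B, 8-aligned); sizeof = 24, alignof = 8
0..4  gid  (4B, 4-aligned)
4..5  state  (1B, 1-aligned)
5..6  rss  (1B, 1-aligned)
6..8  -- padding (2B)
8..12  refcount  (4B, 4-aligned)
12..16  pid  (4B, 4-aligned)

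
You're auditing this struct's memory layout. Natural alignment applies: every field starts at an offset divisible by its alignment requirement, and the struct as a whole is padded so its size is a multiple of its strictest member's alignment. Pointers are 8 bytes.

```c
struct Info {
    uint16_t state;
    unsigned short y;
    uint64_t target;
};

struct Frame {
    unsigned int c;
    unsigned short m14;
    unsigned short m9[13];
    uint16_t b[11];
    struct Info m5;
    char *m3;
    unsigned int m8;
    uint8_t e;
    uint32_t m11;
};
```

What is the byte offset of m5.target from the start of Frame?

64

Info: @0: state [2B, align 2] → 2; @2: y [2B, align 2] → 4; +4 pad (align 8); @8: target [8B, align 8] → 16; size 16, align 8
@0: c [4B, align 4] → 4
@4: m14 [2B, align 2] → 6
@6: m9 [26B, align 2] → 32
@32: b [22B, align 2] → 54
+2 pad (align 8)
@56: m5 [16B, align 8] → 72
within Info: target at 8
56 + 8 = 64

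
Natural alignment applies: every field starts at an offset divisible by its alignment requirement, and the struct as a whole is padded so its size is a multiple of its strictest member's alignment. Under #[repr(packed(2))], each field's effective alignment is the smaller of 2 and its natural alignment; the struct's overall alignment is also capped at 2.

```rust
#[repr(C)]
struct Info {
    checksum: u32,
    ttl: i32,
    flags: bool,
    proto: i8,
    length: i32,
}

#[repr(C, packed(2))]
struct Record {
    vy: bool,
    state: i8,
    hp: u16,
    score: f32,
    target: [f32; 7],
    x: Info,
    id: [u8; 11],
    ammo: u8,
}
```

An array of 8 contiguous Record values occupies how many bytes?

512

Info: @0: checksum [4B, align 4] → 4; @4: ttl [4B, align 4] → 8; @8: flags [1B, align 1] → 9; @9: proto [1B, align 1] → 10; +2 pad (align 4); @12: length [4B, align 4] → 16; size 16, align 4
@0: vy [1B, align 1] → 1
@1: state [1B, align 1] → 2
@2: hp [2B, align 2] → 4
@4: score [4B, align 2] → 8
@8: target [28B, align 2] → 36
@36: x [16B, align 2] → 52
@52: id [11B, align 1] → 63
@63: ammo [1B, align 1] → 64
size 64, align 2
array of 8: 8 × 64 = 512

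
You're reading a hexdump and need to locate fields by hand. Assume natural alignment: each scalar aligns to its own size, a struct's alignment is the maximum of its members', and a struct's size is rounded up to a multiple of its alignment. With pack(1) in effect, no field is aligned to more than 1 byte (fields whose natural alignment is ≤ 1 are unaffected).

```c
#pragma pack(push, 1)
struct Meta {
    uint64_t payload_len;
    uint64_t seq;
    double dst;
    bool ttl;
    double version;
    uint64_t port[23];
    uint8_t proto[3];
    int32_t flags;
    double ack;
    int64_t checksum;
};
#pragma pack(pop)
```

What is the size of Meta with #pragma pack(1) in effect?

@0: payload_len [8B, align 1] → 8
@8: seq [8B, align 1] → 16
@16: dst [8B, align 1] → 24
@24: ttl [1B, align 1] → 25
@25: version [8B, align 1] → 33
@33: port [184B, align 1] → 217
@217: proto [3B, align 1] → 220
@220: flags [4B, align 1] → 224
@224: ack [8B, align 1] → 232
@232: checksum [8B, align 1] → 240
size 240, align 1

240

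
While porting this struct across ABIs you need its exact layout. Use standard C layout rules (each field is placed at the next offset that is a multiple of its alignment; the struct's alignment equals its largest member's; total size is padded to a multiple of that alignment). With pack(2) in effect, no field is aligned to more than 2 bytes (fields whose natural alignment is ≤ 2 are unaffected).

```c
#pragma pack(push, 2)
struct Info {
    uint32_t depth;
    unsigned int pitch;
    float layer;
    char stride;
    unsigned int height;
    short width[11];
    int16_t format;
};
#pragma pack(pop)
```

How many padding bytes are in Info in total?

1

depth at 0 (size 4, align 2) → ends 4
pitch at 4 (size 4, align 2) → ends 8
layer at 8 (size 4, align 2) → ends 12
stride at 12 (size 1, align 1) → ends 13
pad 1 to align 2 for height
height at 14 (size 4, align 2) → ends 18
width at 18 (size 22, align 2) → ends 40
format at 40 (size 2, align 2) → ends 42
total 42 bytes, alignment 2
data bytes 41, size 42 → padding 1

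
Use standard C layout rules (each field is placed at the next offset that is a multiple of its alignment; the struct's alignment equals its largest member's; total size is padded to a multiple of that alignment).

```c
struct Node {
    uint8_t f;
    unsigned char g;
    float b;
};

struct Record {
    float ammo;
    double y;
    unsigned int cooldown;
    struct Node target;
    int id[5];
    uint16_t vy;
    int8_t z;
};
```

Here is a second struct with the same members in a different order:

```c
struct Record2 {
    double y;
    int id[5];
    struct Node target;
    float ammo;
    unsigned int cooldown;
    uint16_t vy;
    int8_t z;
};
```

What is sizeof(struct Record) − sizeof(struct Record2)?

Node: 0..1  f  (1B, 1-aligned); 1..2  g  (1B, 1-aligned); 2..4  -- padding (2B); 4..8  b  (4B, 4-aligned); sizeof = 8, alignof = 4
0..4  ammo  (4B, 4-aligned)
4..8  -- padding (4B)
8..16  y  (8B, 8-aligned)
16..20  cooldown  (4B, 4-aligned)
20..28  target  (8B, 4-aligned)
28..48  id  (20B, 4-aligned)
48..50  vy  (2B, 2-aligned)
50..51  z  (1B, 1-aligned)
51..56  -- tail padding (5B)
sizeof = 56, alignof = 8
— Record2 —
0..8  y  (8B, 8-aligned)
8..28  id  (20B, 4-aligned)
28..36  target  (8B, 4-aligned)
36..40  ammo  (4B, 4-aligned)
40..44  cooldown  (4B, 4-aligned)
44..46  vy  (2B, 2-aligned)
46..47  z  (1B, 1-aligned)
47..48  -- tail padding (1B)
sizeof = 48, alignof = 8
56 − 48 = 8

8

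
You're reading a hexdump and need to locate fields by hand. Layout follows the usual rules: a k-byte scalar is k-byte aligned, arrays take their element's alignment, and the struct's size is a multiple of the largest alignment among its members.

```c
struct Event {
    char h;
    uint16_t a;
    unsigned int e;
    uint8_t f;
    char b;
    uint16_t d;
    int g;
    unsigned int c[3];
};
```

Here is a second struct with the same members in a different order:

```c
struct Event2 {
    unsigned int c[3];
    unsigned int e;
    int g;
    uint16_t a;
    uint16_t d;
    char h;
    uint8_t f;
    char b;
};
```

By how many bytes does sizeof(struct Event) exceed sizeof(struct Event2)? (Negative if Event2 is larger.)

h at 0 (size 1, align 1) → ends 1
pad 1 to align 2 for a
a at 2 (size 2, align 2) → ends 4
e at 4 (size 4, align 4) → ends 8
f at 8 (size 1, align 1) → ends 9
b at 9 (size 1, align 1) → ends 10
d at 10 (size 2, align 2) → ends 12
g at 12 (size 4, align 4) → ends 16
c at 16 (size 12, align 4) → ends 28
total 28 bytes, alignment 4
— Event2 —
c at 0 (size 12, align 4) → ends 12
e at 12 (size 4, align 4) → ends 16
g at 16 (size 4, align 4) → ends 20
a at 20 (size 2, align 2) → ends 22
d at 22 (size 2, align 2) → ends 24
h at 24 (size 1, align 1) → ends 25
f at 25 (size 1, align 1) → ends 26
b at 26 (size 1, align 1) → ends 27
tail pad 1 to reach multiple of 4
total 28 bytes, alignment 4
28 − 28 = 0

0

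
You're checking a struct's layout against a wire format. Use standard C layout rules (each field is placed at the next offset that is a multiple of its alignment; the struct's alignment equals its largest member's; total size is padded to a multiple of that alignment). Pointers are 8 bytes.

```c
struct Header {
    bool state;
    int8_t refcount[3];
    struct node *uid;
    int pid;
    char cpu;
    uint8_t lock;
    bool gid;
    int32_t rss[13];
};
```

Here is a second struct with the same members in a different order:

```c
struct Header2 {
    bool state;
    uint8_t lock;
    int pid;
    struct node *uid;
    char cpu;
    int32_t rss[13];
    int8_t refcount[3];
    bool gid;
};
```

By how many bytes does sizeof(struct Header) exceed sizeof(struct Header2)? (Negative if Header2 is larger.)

0

@0: state [1B, align 1] → 1
@1: refcount [3B, align 1] → 4
+4 pad (align 8)
@8: uid [8B, align 8] → 16
@16: pid [4B, align 4] → 20
@20: cpu [1B, align 1] → 21
@21: lock [1B, align 1] → 22
@22: gid [1B, align 1] → 23
+1 pad (align 4)
@24: rss [52B, align 4] → 76
+4 tail pad (align 8)
size 80, align 8
— Header2 —
@0: state [1B, align 1] → 1
@1: lock [1B, align 1] → 2
+2 pad (align 4)
@4: pid [4B, align 4] → 8
@8: uid [8B, align 8] → 16
@16: cpu [1B, align 1] → 17
+3 pad (align 4)
@20: rss [52B, align 4] → 72
@72: refcount [3B, align 1] → 75
@75: gid [1B, align 1] → 76
+4 tail pad (align 8)
size 80, align 8
80 − 80 = 0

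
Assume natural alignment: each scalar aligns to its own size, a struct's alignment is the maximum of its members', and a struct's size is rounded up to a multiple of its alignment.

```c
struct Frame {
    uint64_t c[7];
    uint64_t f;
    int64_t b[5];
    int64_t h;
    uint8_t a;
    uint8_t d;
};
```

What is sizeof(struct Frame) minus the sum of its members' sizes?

6

0..56  c  (56B, 8-aligned)
56..64  f  (8B, 8-aligned)
64..104  b  (40B, 8-aligned)
104..112  h  (8B, 8-aligned)
112..113  a  (1B, 1-aligned)
113..114  d  (1B, 1-aligned)
114..120  -- tail padding (6B)
sizeof = 120, alignof = 8
data bytes 114, size 120 → padding 6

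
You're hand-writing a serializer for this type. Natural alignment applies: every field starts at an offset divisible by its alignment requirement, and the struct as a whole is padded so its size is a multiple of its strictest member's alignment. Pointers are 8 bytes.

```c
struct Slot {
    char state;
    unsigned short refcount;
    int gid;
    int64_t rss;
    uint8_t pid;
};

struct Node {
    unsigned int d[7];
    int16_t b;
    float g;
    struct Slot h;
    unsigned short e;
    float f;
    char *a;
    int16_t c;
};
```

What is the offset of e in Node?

64

Slot: @0: state [1B, align 1] → 1; +1 pad (align 2); @2: refcount [2B, align 2] → 4; @4: gid [4B, align 4] → 8; @8: rss [8B, align 8] → 16; @16: pid [1B, align 1] → 17; +7 tail pad (align 8); size 24, align 8
@0: d [28B, align 4] → 28
@28: b [2B, align 2] → 30
+2 pad (align 4)
@32: g [4B, align 4] → 36
+4 pad (align 8)
@40: h [24B, align 8] → 64
@64: e [2B, align 2] → 66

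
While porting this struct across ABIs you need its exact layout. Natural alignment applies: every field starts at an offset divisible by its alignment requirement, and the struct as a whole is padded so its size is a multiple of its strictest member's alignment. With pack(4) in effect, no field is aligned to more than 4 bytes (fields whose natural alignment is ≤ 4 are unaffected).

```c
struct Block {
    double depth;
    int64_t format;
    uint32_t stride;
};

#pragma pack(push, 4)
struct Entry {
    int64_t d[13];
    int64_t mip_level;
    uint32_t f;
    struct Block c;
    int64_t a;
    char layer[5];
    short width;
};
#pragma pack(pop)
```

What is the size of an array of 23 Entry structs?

Block: @0: depth [8B, align 8] → 8; @8: format [8B, align 8] → 16; @16: stride [4B, align 4] → 20; +4 tail pad (align 8); size 24, align 8
@0: d [104B, align 4] → 104
@104: mip_level [8B, align 4] → 112
@112: f [4B, align 4] → 116
@116: c [24B, align 4] → 140
@140: a [8B, align 4] → 148
@148: layer [5B, align 1] → 153
+1 pad (align 2)
@154: width [2B, align 2] → 156
size 156, align 4
array of 23: 23 × 156 = 3588

3588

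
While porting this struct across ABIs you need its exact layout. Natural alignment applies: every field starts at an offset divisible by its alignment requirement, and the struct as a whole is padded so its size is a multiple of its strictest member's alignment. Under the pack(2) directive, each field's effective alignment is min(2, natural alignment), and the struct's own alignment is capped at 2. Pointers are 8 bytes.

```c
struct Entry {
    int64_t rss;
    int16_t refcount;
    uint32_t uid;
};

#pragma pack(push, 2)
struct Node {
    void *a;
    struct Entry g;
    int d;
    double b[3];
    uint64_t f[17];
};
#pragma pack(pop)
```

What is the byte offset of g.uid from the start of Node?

Entry: 0..8  rss  (8B, 8-aligned); 8..10  refcount  (2B, 2-aligned); 10..12  -- padding (2B); 12..16  uid  (4B, 4-aligned); sizeof = 16, alignof = 8
0..8  a  (8B, 2-aligned)
8..24  g  (16B, 2-aligned)
within Entry: uid at 12
8 + 12 = 20

20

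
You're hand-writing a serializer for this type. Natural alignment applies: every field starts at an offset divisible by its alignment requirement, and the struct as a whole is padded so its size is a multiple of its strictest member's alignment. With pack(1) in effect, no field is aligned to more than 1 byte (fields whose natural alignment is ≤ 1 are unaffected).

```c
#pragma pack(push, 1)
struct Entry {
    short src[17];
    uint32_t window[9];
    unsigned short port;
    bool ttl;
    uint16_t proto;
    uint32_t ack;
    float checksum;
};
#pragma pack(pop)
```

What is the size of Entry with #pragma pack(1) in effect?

83

0..34  src  (34B, 1-aligned)
34..70  window  (36B, 1-aligned)
70..72  port  (2B, 1-aligned)
72..73  ttl  (1B, 1-aligned)
73..75  proto  (2B, 1-aligned)
75..79  ack  (4B, 1-aligned)
79..83  checksum  (4B, 1-aligned)
sizeof = 83, alignof = 1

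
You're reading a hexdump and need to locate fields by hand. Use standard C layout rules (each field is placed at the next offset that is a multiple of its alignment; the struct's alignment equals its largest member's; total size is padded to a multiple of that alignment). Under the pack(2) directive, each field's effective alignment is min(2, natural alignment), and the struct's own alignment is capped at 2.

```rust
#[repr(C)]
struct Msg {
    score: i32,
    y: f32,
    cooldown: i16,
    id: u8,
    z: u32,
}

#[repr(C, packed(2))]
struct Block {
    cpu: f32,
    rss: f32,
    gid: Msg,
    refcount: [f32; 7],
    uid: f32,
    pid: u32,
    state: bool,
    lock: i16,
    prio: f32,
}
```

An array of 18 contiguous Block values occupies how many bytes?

Msg: score at 0 (size 4, align 4) → ends 4; y at 4 (size 4, align 4) → ends 8; cooldown at 8 (size 2, align 2) → ends 10; id at 10 (size 1, align 1) → ends 11; pad 1 to align 4 for z; z at 12 (size 4, align 4) → ends 16; total 16 bytes, alignment 4
cpu at 0 (size 4, align 2) → ends 4
rss at 4 (size 4, align 2) → ends 8
gid at 8 (size 16, align 2) → ends 24
refcount at 24 (size 28, align 2) → ends 52
uid at 52 (size 4, align 2) → ends 56
pid at 56 (size 4, align 2) → ends 60
state at 60 (size 1, align 1) → ends 61
pad 1 to align 2 for lock
lock at 62 (size 2, align 2) → ends 64
prio at 64 (size 4, align 2) → ends 68
total 68 bytes, alignment 2
array of 18: 18 × 68 = 1224

1224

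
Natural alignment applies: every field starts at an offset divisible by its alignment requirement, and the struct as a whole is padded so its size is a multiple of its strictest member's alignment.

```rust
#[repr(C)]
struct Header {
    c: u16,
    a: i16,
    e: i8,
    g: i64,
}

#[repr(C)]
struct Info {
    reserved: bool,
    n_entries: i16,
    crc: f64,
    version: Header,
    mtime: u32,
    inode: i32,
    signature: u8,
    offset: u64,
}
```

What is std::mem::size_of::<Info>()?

56

Header: @0: c [2B, align 2] → 2; @2: a [2B, align 2] → 4; @4: e [1B, align 1] → 5; +3 pad (align 8); @8: g [8B, align 8] → 16; size 16, align 8
@0: reserved [1B, align 1] → 1
+1 pad (align 2)
@2: n_entries [2B, align 2] → 4
+4 pad (align 8)
@8: crc [8B, align 8] → 16
@16: version [16B, align 8] → 32
@32: mtime [4B, align 4] → 36
@36: inode [4B, align 4] → 40
@40: signature [1B, align 1] → 41
+7 pad (align 8)
@48: offset [8B, align 8] → 56
size 56, align 8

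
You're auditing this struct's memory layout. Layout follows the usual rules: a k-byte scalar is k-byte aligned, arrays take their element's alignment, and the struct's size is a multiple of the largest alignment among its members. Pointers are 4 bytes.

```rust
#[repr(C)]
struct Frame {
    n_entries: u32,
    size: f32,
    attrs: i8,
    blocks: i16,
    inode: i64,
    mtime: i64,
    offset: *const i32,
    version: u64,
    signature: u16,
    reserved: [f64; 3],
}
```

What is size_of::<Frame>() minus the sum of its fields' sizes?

15

n_entries at 0 (size 4, align 4) → ends 4
size at 4 (size 4, align 4) → ends 8
attrs at 8 (size 1, align 1) → ends 9
pad 1 to align 2 for blocks
blocks at 10 (size 2, align 2) → ends 12
pad 4 to align 8 for inode
inode at 16 (size 8, align 8) → ends 24
mtime at 24 (size 8, align 8) → ends 32
offset at 32 (size 4, align 4) → ends 36
pad 4 to align 8 for version
version at 40 (size 8, align 8) → ends 48
signature at 48 (size 2, align 2) → ends 50
pad 6 to align 8 for reserved
reserved at 56 (size 24, align 8) → ends 80
total 80 bytes, alignment 8
data bytes 65, size 80 → padding 15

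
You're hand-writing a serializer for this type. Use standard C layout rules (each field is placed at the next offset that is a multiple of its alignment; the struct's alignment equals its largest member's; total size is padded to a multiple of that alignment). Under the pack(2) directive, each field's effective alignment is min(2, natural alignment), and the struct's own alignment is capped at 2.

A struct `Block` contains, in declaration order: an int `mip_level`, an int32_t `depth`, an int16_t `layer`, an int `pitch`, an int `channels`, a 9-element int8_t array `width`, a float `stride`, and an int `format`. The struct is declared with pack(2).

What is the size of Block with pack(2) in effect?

36

mip_level at 0 (size 4, align 2) → ends 4
depth at 4 (size 4, align 2) → ends 8
layer at 8 (size 2, align 2) → ends 10
pitch at 10 (size 4, align 2) → ends 14
channels at 14 (size 4, align 2) → ends 18
width at 18 (size 9, align 1) → ends 27
pad 1 to align 2 for stride
stride at 28 (size 4, align 2) → ends 32
format at 32 (size 4, align 2) → ends 36
total 36 bytes, alignment 2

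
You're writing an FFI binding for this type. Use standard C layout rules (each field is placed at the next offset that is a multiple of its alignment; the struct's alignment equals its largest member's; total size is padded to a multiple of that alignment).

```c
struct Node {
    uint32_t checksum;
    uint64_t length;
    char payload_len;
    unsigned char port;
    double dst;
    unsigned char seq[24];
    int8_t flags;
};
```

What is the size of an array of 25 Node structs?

0..4  checksum  (4B, 4-aligned)
4..8  -- padding (4B)
8..16  length  (8B, 8-aligned)
16..17  payload_len  (1B, 1-aligned)
17..18  port  (1B, 1-aligned)
18..24  -- padding (6B)
24..32  dst  (8B, 8-aligned)
32..56  seq  (24B, 1-aligned)
56..57  flags  (1B, 1-aligned)
57..64  -- tail padding (7B)
sizeof = 64, alignof = 8
array of 25: 25 × 64 = 1600

1600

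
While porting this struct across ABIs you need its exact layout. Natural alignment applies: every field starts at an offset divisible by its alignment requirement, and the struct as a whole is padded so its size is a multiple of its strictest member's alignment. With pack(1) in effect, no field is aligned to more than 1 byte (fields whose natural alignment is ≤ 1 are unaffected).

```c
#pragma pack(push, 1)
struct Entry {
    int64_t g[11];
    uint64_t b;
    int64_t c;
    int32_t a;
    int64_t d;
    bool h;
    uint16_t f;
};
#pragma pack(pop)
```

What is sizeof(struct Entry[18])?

2142

0..88  g  (88B, 1-aligned)
88..96  b  (8B, 1-aligned)
96..104  c  (8B, 1-aligned)
104..108  a  (4B, 1-aligned)
108..116  d  (8B, 1-aligned)
116..117  h  (1B, 1-aligned)
117..119  f  (2B, 1-aligned)
sizeof = 119, alignof = 1
array of 18: 18 × 119 = 2142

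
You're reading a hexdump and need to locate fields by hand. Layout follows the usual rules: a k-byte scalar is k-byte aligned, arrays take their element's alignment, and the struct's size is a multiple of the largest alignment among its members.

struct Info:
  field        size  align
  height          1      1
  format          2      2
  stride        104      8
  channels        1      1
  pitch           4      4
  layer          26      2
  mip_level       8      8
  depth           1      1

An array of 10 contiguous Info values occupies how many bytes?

1680

height at 0 (size 1, align 1) → ends 1
pad 1 to align 2 for format
format at 2 (size 2, align 2) → ends 4
pad 4 to align 8 for stride
stride at 8 (size 104, align 8) → ends 112
channels at 112 (size 1, align 1) → ends 113
pad 3 to align 4 for pitch
pitch at 116 (size 4, align 4) → ends 120
layer at 120 (size 26, align 2) → ends 146
pad 6 to align 8 for mip_level
mip_level at 152 (size 8, align 8) → ends 160
depth at 160 (size 1, align 1) → ends 161
tail pad 7 to reach multiple of 8
total 168 bytes, alignment 8
array of 10: 10 × 168 = 1680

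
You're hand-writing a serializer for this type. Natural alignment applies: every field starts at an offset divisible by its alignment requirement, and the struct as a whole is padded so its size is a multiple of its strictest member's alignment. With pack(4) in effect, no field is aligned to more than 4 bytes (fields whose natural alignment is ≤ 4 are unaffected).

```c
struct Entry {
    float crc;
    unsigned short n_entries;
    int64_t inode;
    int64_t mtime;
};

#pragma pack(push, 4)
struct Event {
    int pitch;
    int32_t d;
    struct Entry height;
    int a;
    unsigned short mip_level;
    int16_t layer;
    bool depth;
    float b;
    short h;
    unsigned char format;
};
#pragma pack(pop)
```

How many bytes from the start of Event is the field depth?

Entry: @0: crc [4B, align 4] → 4; @4: n_entries [2B, align 2] → 6; +2 pad (align 8); @8: inode [8B, align 8] → 16; @16: mtime [8B, align 8] → 24; size 24, align 8
@0: pitch [4B, align 4] → 4
@4: d [4B, align 4] → 8
@8: height [24B, align 4] → 32
@32: a [4B, align 4] → 36
@36: mip_level [2B, align 2] → 38
@38: layer [2B, align 2] → 40
@40: depth [1B, align 1] → 41

40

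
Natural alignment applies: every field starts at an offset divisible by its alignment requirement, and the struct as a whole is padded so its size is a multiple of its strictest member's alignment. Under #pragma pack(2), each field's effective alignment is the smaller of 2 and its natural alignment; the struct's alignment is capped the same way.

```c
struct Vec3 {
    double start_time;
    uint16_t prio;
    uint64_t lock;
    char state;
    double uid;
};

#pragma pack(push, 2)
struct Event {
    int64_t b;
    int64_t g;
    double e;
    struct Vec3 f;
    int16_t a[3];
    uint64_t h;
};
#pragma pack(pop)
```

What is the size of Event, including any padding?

78

Vec3: @0: start_time [8B, align 8] → 8; @8: prio [2B, align 2] → 10; +6 pad (align 8); @16: lock [8B, align 8] → 24; @24: state [1B, align 1] → 25; +7 pad (align 8); @32: uid [8B, align 8] → 40; size 40, align 8
@0: b [8B, align 2] → 8
@8: g [8B, align 2] → 16
@16: e [8B, align 2] → 24
@24: f [40B, align 2] → 64
@64: a [6B, align 2] → 70
@70: h [8B, align 2] → 78
size 78, align 2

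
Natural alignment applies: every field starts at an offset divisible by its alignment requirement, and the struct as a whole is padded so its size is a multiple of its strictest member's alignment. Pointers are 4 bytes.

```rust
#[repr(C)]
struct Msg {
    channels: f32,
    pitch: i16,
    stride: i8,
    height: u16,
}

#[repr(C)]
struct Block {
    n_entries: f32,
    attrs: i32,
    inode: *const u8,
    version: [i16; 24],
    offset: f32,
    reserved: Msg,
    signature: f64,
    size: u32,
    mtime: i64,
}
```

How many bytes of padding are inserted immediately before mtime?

4

Msg: @0: channels [4B, align 4] → 4; @4: pitch [2B, align 2] → 6; @6: stride [1B, align 1] → 7; +1 pad (align 2); @8: height [2B, align 2] → 10; +2 tail pad (align 4); size 12, align 4
@0: n_entries [4B, align 4] → 4
@4: attrs [4B, align 4] → 8
@8: inode [4B, align 4] → 12
@12: version [48B, align 2] → 60
@60: offset [4B, align 4] → 64
@64: reserved [12B, align 4] → 76
+4 pad (align 8)
@80: signature [8B, align 8] → 88
@88: size [4B, align 4] → 92
+4 pad (align 8)
@96: mtime [8B, align 8] → 104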